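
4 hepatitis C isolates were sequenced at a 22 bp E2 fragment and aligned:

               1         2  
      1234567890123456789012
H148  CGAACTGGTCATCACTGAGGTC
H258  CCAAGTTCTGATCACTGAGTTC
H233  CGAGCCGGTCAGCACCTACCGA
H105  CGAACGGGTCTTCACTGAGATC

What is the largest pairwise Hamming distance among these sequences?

14

Pairwise Hamming distances:
  H148 vs H258: 6
  H148 vs H233: 9
  H148 vs H105: 3
  H258 vs H233: 14
  H258 vs H105: 8
  H233 vs H105: 10
The largest is 14, between H258 and H233.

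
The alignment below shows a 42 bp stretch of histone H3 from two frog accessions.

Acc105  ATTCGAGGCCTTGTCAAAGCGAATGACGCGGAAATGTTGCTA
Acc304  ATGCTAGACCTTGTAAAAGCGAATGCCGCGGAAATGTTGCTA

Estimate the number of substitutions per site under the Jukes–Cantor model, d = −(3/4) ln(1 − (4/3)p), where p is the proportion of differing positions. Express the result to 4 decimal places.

0.1296

Mismatches occur at site 3 (T→G), site 5 (G→T), site 8 (G→A), site 15 (C→A), site 26 (A→C).
p = 5/42 = 0.119048.
d = −0.75 · ln(1 − (4/3)·0.119048) = −0.75 · ln(0.841269) = −0.75 · (-0.172844) = 0.1296.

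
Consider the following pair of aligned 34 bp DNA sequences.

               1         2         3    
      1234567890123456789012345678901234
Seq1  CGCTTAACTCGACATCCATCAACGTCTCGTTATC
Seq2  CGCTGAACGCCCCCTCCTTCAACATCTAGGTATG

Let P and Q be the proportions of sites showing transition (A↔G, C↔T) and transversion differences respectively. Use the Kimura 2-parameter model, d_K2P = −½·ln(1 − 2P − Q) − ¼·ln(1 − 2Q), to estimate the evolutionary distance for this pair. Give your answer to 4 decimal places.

The sequences differ at positions 5 (T/G, transversion), 9 (T/G, transversion), 11 (G/C, transversion), 12 (A/C, transversion), 14 (A/C, transversion), 18 (A/T, transversion), 24 (G/A, transition), 28 (C/A, transversion), 30 (T/G, transversion), 34 (C/G, transversion).
Of the 10 differences, 1 transition and 9 transversions over 34 sites: P = 1/34 = 0.029412, Q = 9/34 = 0.264706.
d = −0.5·ln(0.676470) − 0.25·ln(0.470588) = −0.5·(-0.390867) − 0.25·(-0.753772) = 0.3839.

0.3839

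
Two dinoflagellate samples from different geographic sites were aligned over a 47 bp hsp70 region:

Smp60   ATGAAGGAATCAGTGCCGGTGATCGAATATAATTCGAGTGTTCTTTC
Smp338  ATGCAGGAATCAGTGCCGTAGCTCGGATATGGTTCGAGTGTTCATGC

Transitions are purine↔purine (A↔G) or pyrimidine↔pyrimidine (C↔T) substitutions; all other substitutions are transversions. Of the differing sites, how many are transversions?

6

The sequences differ at positions 4 (A/C, transversion), 19 (G/T, transversion), 20 (T/A, transversion), 22 (A/C, transversion), 26 (A/G, transition), 31 (A/G, transition), 32 (A/G, transition), 44 (T/A, transversion), 46 (T/G, transversion).
Of the 9 differences, 3 transitions and 6 transversions, so the answer is 6.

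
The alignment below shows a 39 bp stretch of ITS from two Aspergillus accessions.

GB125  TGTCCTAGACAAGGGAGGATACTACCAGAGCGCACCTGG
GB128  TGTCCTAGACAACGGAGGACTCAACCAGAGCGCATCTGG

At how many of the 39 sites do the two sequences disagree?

Differing sites — 13:G/C; 20:T/C; 21:A/T; 23:T/A; 35:C/T.
That gives 5 mismatches out of 39 aligned sites, so the Hamming distance is 5.

5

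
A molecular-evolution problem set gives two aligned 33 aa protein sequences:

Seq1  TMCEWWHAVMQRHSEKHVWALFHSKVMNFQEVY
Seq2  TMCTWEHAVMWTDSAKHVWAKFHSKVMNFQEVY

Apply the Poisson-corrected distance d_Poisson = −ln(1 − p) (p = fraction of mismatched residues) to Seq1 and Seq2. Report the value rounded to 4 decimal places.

0.2384

Mismatches occur at site 4 (E/T), site 6 (W/E), site 11 (Q/W), site 12 (R/T), site 13 (H/D), site 15 (E/A), site 21 (L/K).
p = 7/33 = 0.212121.
d = −ln(1 − 0.212121) = −ln(0.787879) = 0.2384.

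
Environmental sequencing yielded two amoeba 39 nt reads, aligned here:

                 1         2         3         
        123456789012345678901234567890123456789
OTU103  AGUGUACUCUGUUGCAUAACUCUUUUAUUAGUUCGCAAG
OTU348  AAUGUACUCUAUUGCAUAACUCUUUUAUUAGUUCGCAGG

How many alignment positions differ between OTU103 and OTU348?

The sequences differ at positions 2 (G/A), 11 (G/A), 38 (A/G).
That gives 3 mismatches out of 39 aligned sites, so the Hamming distance is 3.

3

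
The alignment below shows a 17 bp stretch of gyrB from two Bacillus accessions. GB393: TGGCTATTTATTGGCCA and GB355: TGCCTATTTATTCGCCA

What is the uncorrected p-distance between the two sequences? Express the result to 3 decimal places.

0.118

Mismatches occur at site 3 (G↔C), site 13 (G↔C).
There are 2 differences over 17 sites, so p = 2/17 = 0.118.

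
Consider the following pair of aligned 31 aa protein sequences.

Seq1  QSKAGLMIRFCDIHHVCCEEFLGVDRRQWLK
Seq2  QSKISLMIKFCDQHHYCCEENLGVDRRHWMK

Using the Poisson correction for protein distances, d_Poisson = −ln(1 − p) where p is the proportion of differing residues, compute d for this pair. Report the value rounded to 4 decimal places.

0.2985

The sequences differ at positions 4 (A/I), 5 (G/S), 9 (R/K), 13 (I/Q), 16 (V/Y), 21 (F/N), 28 (Q/H), 30 (L/M).
p = 8/31 = 0.258065.
d = −ln(1 − 0.258065) = −ln(0.741935) = 0.2985.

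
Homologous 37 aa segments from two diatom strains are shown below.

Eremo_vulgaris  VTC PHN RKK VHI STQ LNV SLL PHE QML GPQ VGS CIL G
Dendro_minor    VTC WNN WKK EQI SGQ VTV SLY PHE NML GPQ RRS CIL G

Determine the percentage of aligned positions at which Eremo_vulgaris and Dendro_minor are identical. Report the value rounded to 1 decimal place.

67.6%

Differing sites — 4:P/W; 5:H/N; 7:R/W; 10:V/E; 11:H/Q; 14:T/G; 16:L/V; 17:N/T; 21:L/Y; 25:Q/N; 31:V/R; 32:G/R.
25 of the 37 sites match, so the percent identity is 25/37 × 100 = 67.6%.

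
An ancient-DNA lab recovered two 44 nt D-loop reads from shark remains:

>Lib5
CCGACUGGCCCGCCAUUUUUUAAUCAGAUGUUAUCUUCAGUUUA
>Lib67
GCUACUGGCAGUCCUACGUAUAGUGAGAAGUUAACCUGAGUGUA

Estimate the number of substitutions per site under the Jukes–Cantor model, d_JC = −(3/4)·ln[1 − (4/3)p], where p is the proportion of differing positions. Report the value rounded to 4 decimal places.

Differing sites — 1:C/G; 3:G/U; 10:C/A; 11:C/G; 12:G/U; 15:A/U; 16:U/A; 17:U/C; 18:U/G; 20:U/A; 23:A/G; 25:C/G; 29:U/A; 34:U/A; 36:U/C; 38:C/G; 42:U/G.
p = 17/44 = 0.386364.
d = −0.75 · ln(1 − (4/3)·0.386364) = −0.75 · ln(0.484848) = −0.75 · (-0.723920) = 0.5429.

0.5429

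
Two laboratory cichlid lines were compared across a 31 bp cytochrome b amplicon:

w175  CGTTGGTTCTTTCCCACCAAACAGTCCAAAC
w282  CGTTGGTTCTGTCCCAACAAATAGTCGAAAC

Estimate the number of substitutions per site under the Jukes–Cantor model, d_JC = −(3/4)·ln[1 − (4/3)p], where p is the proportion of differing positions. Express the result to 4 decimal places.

Mismatches occur at site 11 (T/G), site 17 (C/A), site 22 (C/T), site 27 (C/G).
p = 4/31 = 0.129032.
d = −0.75 · ln(1 − (4/3)·0.129032) = −0.75 · ln(0.827957) = −0.75 · (-0.188794) = 0.1416.

0.1416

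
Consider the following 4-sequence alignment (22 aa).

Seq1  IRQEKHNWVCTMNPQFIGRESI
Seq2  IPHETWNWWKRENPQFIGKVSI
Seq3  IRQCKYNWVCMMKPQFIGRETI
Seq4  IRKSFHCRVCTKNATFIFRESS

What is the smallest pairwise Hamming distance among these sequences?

5

Pairwise Hamming distances:
  Seq1 vs Seq2: 10
  Seq1 vs Seq3: 5
  Seq1 vs Seq4: 10
  Seq2 vs Seq3: 13
  Seq2 vs Seq4: 17
  Seq3 vs Seq4: 14
The smallest is 5, between Seq1 and Seq3.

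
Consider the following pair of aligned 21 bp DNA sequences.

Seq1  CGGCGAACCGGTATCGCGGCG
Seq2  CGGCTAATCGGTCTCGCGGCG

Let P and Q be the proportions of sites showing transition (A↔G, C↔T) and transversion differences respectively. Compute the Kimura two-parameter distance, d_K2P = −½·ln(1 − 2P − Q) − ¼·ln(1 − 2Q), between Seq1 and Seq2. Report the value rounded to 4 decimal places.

0.1585

Mismatches occur at site 5 (G↔T, transversion), site 8 (C↔T, transition), site 13 (A↔C, transversion).
Of the 3 differences, 1 transition and 2 transversions over 21 sites: P = 1/21 = 0.047619, Q = 2/21 = 0.095238.
d = −0.5·ln(0.809524) − 0.25·ln(0.809524) = −0.5·(-0.211309) − 0.25·(-0.211309) = 0.1585.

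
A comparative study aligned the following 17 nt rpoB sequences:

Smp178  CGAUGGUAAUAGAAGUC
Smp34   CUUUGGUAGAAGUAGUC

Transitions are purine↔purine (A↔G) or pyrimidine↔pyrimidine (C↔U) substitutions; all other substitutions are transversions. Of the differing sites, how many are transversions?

Mismatches occur at site 2 (G→U, transversion), site 3 (A→U, transversion), site 9 (A→G, transition), site 10 (U→A, transversion), site 13 (A→U, transversion).
Of the 5 differences, 1 transition and 4 transversions, so the answer is 4.

4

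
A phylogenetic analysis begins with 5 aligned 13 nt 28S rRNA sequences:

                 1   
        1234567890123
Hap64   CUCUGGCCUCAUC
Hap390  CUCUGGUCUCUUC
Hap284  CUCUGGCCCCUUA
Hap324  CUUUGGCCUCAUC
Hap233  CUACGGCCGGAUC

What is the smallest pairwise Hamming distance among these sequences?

Pairwise Hamming distances:
  Hap64 vs Hap390: 2
  Hap64 vs Hap284: 3
  Hap64 vs Hap324: 1
  Hap64 vs Hap233: 4
  Hap390 vs Hap284: 3
  Hap390 vs Hap324: 3
  Hap390 vs Hap233: 6
  Hap284 vs Hap324: 4
  Hap284 vs Hap233: 6
  Hap324 vs Hap233: 4
The smallest is 1, between Hap64 and Hap324.

1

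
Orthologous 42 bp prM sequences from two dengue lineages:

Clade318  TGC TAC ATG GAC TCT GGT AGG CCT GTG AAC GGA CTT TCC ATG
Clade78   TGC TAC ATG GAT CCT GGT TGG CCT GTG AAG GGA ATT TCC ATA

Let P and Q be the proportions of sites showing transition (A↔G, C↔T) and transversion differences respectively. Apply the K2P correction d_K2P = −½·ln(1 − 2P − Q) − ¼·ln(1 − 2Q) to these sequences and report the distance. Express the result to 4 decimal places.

Differing sites — 12:C/T (Ti); 13:T/C (Ti); 19:A/T (Tv); 30:C/G (Tv); 34:C/A (Tv); 42:G/A (Ti).
Of the 6 differences, 3 transitions and 3 transversions over 42 sites: P = 3/42 = 0.071429, Q = 3/42 = 0.071429.
d = −0.5·ln(0.785713) − 0.25·ln(0.857142) = −0.5·(-0.241164) − 0.25·(-0.154152) = 0.1591.

0.1591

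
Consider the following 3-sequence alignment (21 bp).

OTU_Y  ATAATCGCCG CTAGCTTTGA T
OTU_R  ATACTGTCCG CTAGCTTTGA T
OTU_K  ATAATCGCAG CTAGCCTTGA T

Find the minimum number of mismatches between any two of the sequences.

2

Pairwise Hamming distances:
  OTU_Y vs OTU_R: 3
  OTU_Y vs OTU_K: 2
  OTU_R vs OTU_K: 5
The smallest is 2, between OTU_Y and OTU_K.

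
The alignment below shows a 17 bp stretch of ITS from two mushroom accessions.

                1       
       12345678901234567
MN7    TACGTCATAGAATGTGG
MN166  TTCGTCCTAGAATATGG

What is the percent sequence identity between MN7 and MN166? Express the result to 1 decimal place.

82.4%

The sequences differ at positions 2 (A/T), 7 (A/C), 14 (G/A).
14 of the 17 sites match, so the percent identity is 14/17 × 100 = 82.4%.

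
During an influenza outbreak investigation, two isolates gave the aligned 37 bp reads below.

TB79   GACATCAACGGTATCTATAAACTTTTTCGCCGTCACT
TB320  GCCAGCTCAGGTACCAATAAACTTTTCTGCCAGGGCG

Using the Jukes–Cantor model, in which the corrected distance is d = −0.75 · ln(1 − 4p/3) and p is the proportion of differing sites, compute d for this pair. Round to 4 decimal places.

Differing sites — 2:A/C; 5:T/G; 7:A/T; 8:A/C; 9:C/A; 14:T/C; 16:T/A; 27:T/C; 28:C/T; 32:G/A; 33:T/G; 34:C/G; 35:A/G; 37:T/G.
p = 14/37 = 0.378378.
d = −0.75 · ln(1 − (4/3)·0.378378) = −0.75 · ln(0.495496) = −0.75 · (-0.702196) = 0.5266.

0.5266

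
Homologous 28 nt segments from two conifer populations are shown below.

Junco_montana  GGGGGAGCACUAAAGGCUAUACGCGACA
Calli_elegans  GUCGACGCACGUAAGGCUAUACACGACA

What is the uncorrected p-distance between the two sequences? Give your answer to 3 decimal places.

The sequences differ at positions 2 (G/U), 3 (G/C), 5 (G/A), 6 (A/C), 11 (U/G), 12 (A/U), 23 (G/A).
There are 7 differences over 28 sites, so p = 7/28 = 0.250.

0.250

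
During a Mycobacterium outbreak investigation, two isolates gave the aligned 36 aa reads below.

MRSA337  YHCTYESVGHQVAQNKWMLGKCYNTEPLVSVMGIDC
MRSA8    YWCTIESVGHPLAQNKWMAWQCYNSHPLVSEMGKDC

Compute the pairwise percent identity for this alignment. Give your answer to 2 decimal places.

The sequences differ at positions 2 (H/W), 5 (Y/I), 11 (Q/P), 12 (V/L), 19 (L/A), 20 (G/W), 21 (K/Q), 25 (T/S), 26 (E/H), 31 (V/E), 34 (I/K).
25 of the 36 sites match, so the percent identity is 25/36 × 100 = 69.44%.

69.44%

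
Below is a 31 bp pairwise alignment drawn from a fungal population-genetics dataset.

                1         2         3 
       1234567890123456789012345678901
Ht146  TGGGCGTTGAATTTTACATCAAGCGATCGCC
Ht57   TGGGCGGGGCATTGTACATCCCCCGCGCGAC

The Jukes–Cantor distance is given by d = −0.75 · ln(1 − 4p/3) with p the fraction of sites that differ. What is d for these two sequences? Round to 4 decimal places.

The sequences differ at positions 7 (T/G), 8 (T/G), 10 (A/C), 14 (T/G), 21 (A/C), 22 (A/C), 23 (G/C), 26 (A/C), 27 (T/G), 30 (C/A).
p = 10/31 = 0.322581.
d = −0.75 · ln(1 − (4/3)·0.322581) = −0.75 · ln(0.569892) = −0.75 · (-0.562308) = 0.4217.

0.4217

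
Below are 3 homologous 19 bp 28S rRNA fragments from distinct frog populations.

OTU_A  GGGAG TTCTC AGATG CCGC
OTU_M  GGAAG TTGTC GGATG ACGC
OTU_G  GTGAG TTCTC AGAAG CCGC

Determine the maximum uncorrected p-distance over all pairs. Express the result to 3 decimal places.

0.316

Pairwise Hamming distances:
  OTU_A vs OTU_M: 4
  OTU_A vs OTU_G: 2
  OTU_M vs OTU_G: 6
The largest is 6 mismatches, between OTU_M and OTU_G; p = 6/19 = 0.316.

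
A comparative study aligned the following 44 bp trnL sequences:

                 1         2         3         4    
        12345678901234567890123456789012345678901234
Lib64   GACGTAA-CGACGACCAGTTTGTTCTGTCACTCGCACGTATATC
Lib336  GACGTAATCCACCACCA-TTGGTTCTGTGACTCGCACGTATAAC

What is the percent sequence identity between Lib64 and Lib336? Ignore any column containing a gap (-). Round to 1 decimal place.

88.1%

Excluding the 2 gap columns leaves 42 comparable sites.
Differing sites — 10:G/C; 13:G/C; 21:T/G; 29:C/G; 43:T/A.
37 of the 42 comparable sites match, so the percent identity is 37/42 × 100 = 88.1%.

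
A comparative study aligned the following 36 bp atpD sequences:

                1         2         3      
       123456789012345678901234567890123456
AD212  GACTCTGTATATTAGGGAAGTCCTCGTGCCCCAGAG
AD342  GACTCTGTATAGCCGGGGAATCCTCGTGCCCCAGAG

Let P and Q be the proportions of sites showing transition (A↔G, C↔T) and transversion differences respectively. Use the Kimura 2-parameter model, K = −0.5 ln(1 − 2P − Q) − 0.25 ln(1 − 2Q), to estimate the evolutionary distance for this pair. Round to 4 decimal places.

Differing sites — 12:T/G (Tv); 13:T/C (Ti); 14:A/C (Tv); 18:A/G (Ti); 20:G/A (Ti).
Of the 5 differences, 3 transitions and 2 transversions over 36 sites: P = 3/36 = 0.083333, Q = 2/36 = 0.055556.
d = −0.5·ln(0.777778) − 0.25·ln(0.888888) = −0.5·(-0.251314) − 0.25·(-0.117784) = 0.1551.

0.1551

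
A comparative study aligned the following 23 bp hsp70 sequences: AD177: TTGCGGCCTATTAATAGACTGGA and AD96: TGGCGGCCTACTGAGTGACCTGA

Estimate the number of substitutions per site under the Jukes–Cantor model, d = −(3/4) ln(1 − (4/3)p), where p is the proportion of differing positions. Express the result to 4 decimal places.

0.3904

Differing sites — 2:T/G; 11:T/C; 13:A/G; 15:T/G; 16:A/T; 20:T/C; 21:G/T.
p = 7/23 = 0.304348.
d = −0.75 · ln(1 − (4/3)·0.304348) = −0.75 · ln(0.594203) = −0.75 · (-0.520534) = 0.3904.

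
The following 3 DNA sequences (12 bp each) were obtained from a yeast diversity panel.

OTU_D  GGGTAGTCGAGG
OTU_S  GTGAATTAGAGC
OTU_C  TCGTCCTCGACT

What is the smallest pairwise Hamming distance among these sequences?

Pairwise Hamming distances:
  OTU_D vs OTU_S: 5
  OTU_D vs OTU_C: 6
  OTU_S vs OTU_C: 8
The smallest is 5, between OTU_D and OTU_S.

5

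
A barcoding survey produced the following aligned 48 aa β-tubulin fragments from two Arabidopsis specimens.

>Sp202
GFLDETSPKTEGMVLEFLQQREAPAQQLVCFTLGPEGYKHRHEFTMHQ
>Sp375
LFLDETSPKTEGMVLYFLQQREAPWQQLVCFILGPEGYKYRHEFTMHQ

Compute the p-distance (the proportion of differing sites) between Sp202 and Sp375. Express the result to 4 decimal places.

0.1042

Differing sites — 1:G/L; 16:E/Y; 25:A/W; 32:T/I; 40:H/Y.
There are 5 differences over 48 sites, so p = 5/48 = 0.1042.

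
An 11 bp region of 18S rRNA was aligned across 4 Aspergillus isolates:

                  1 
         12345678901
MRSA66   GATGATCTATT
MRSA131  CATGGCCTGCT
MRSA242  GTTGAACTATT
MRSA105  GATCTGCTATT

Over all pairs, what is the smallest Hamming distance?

2

Pairwise Hamming distances:
  MRSA66 vs MRSA131: 5
  MRSA66 vs MRSA242: 2
  MRSA66 vs MRSA105: 3
  MRSA131 vs MRSA242: 6
  MRSA131 vs MRSA105: 6
  MRSA242 vs MRSA105: 4
The smallest is 2, between MRSA66 and MRSA242.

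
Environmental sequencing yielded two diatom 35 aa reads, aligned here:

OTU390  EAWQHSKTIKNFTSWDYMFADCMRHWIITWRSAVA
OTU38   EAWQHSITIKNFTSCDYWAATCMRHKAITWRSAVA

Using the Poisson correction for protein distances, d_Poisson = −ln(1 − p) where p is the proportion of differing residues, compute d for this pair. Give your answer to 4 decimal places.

Mismatches occur at site 7 (K/I), site 15 (W/C), site 18 (M/W), site 19 (F/A), site 21 (D/T), site 26 (W/K), site 27 (I/A).
p = 7/35 = 0.200000.
d = −ln(1 − 0.200000) = −ln(0.800000) = 0.2231.

0.2231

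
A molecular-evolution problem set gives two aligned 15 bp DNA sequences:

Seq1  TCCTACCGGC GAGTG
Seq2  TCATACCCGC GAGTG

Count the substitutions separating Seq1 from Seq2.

Mismatches occur at site 3 (C/A), site 8 (G/C).
That gives 2 mismatches out of 15 aligned sites, so the Hamming distance is 2.

2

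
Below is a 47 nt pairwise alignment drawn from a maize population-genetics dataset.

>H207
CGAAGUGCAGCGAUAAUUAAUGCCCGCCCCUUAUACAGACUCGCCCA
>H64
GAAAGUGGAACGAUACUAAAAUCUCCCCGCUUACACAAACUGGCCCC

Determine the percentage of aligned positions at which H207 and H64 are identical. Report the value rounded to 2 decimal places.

68.09%

The sequences differ at positions 1 (C/G), 2 (G/A), 8 (C/G), 10 (G/A), 16 (A/C), 18 (U/A), 21 (U/A), 22 (G/U), 24 (C/U), 26 (G/C), 29 (C/G), 34 (U/C), 38 (G/A), 42 (C/G), 47 (A/C).
32 of the 47 sites match, so the percent identity is 32/47 × 100 = 68.09%.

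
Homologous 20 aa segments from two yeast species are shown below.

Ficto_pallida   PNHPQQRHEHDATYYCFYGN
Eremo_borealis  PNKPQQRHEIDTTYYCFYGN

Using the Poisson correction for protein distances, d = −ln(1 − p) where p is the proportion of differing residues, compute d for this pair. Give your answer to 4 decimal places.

The sequences differ at positions 3 (H/K), 10 (H/I), 12 (A/T).
p = 3/20 = 0.150000.
d = −ln(1 − 0.150000) = −ln(0.850000) = 0.1625.

0.1625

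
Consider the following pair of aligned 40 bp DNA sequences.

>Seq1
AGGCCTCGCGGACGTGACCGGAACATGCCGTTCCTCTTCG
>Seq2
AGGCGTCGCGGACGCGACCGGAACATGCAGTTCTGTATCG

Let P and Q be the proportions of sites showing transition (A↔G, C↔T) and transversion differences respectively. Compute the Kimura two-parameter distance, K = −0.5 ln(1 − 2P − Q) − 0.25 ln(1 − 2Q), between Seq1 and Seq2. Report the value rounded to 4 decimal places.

The sequences differ at positions 5 (C/G, transversion), 15 (T/C, transition), 29 (C/A, transversion), 34 (C/T, transition), 35 (T/G, transversion), 36 (C/T, transition), 37 (T/A, transversion).
Of the 7 differences, 3 transitions and 4 transversions over 40 sites: P = 3/40 = 0.075000, Q = 4/40 = 0.100000.
d = −0.5·ln(0.750000) − 0.25·ln(0.800000) = −0.5·(-0.287682) − 0.25·(-0.223144) = 0.1996.

0.1996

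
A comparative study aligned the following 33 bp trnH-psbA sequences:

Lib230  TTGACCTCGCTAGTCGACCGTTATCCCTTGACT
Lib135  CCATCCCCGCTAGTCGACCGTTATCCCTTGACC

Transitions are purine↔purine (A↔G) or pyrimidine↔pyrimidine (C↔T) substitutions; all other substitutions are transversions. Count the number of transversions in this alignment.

1

The sequences differ at positions 1 (T/C, transition), 2 (T/C, transition), 3 (G/A, transition), 4 (A/T, transversion), 7 (T/C, transition), 33 (T/C, transition).
Of the 6 differences, 5 transitions and 1 transversion, so the answer is 1.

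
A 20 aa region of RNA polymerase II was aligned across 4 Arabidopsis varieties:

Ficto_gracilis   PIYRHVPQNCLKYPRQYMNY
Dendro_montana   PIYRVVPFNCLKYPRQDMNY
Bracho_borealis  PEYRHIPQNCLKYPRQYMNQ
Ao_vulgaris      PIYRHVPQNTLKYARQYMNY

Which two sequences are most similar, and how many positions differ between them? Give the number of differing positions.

2

Pairwise Hamming distances:
  Ficto_gracilis vs Dendro_montana: 3
  Ficto_gracilis vs Bracho_borealis: 3
  Ficto_gracilis vs Ao_vulgaris: 2
  Dendro_montana vs Bracho_borealis: 6
  Dendro_montana vs Ao_vulgaris: 5
  Bracho_borealis vs Ao_vulgaris: 5
The smallest is 2, between Ficto_gracilis and Ao_vulgaris.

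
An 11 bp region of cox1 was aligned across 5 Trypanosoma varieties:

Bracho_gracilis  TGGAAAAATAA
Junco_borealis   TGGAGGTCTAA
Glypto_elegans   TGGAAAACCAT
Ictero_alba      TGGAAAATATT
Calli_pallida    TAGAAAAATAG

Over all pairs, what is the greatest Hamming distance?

7

Pairwise Hamming distances:
  Bracho_gracilis vs Junco_borealis: 4
  Bracho_gracilis vs Glypto_elegans: 3
  Bracho_gracilis vs Ictero_alba: 4
  Bracho_gracilis vs Calli_pallida: 2
  Junco_borealis vs Glypto_elegans: 5
  Junco_borealis vs Ictero_alba: 7
  Junco_borealis vs Calli_pallida: 6
  Glypto_elegans vs Ictero_alba: 3
  Glypto_elegans vs Calli_pallida: 4
  Ictero_alba vs Calli_pallida: 5
The largest is 7, between Junco_borealis and Ictero_alba.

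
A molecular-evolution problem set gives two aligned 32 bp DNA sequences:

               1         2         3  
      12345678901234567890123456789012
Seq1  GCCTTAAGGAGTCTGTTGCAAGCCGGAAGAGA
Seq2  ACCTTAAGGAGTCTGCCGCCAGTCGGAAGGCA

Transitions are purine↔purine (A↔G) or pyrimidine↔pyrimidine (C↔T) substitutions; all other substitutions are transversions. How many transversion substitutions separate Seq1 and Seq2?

Differing sites — 1:G/A (Ti); 16:T/C (Ti); 17:T/C (Ti); 20:A/C (Tv); 23:C/T (Ti); 30:A/G (Ti); 31:G/C (Tv).
Of the 7 differences, 5 transitions and 2 transversions, so the answer is 2.

2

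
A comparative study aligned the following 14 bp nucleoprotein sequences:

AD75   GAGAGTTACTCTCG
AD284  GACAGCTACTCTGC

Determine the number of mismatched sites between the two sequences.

Differing sites — 3:G/C; 6:T/C; 13:C/G; 14:G/C.
That gives 4 mismatches out of 14 aligned sites, so the Hamming distance is 4.

4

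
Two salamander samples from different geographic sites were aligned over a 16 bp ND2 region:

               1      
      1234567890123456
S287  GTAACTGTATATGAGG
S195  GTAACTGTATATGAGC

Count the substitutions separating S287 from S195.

1

The sequences differ at position 16 (G/C).
That gives 1 mismatch out of 16 aligned sites, so the Hamming distance is 1.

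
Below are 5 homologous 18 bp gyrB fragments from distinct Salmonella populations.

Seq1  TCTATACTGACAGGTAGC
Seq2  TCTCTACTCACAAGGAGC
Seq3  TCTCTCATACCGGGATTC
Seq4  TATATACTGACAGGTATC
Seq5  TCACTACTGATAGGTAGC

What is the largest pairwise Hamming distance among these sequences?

10

Pairwise Hamming distances:
  Seq1 vs Seq2: 4
  Seq1 vs Seq3: 9
  Seq1 vs Seq4: 2
  Seq1 vs Seq5: 3
  Seq2 vs Seq3: 9
  Seq2 vs Seq4: 6
  Seq2 vs Seq5: 5
  Seq3 vs Seq4: 9
  Seq3 vs Seq5: 10
  Seq4 vs Seq5: 5
The largest is 10, between Seq3 and Seq5.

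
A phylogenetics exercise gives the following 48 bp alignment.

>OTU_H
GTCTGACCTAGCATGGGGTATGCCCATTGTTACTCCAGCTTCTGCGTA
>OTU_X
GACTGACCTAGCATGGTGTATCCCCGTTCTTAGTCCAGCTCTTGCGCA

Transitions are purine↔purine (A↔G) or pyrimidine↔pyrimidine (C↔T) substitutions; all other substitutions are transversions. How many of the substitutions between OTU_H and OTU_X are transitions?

4

The sequences differ at positions 2 (T/A, transversion), 17 (G/T, transversion), 22 (G/C, transversion), 26 (A/G, transition), 29 (G/C, transversion), 33 (C/G, transversion), 41 (T/C, transition), 42 (C/T, transition), 47 (T/C, transition).
Of the 9 differences, 4 transitions and 5 transversions, so the answer is 4.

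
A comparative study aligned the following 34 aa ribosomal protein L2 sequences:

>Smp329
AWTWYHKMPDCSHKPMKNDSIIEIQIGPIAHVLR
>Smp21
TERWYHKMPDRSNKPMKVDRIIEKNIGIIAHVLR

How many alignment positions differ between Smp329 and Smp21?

The sequences differ at positions 1 (A/T), 2 (W/E), 3 (T/R), 11 (C/R), 13 (H/N), 18 (N/V), 20 (S/R), 24 (I/K), 25 (Q/N), 28 (P/I).
That gives 10 mismatches out of 34 aligned sites, so the Hamming distance is 10.

10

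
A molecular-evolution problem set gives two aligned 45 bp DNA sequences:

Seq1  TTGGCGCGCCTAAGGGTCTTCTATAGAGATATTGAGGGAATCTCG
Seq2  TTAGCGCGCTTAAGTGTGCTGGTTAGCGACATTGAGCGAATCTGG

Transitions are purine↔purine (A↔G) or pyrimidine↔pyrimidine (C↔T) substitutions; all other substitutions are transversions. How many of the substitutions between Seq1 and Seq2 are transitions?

4

The sequences differ at positions 3 (G/A, transition), 10 (C/T, transition), 15 (G/T, transversion), 18 (C/G, transversion), 19 (T/C, transition), 21 (C/G, transversion), 22 (T/G, transversion), 23 (A/T, transversion), 27 (A/C, transversion), 30 (T/C, transition), 37 (G/C, transversion), 44 (C/G, transversion).
Of the 12 differences, 4 transitions and 8 transversions, so the answer is 4.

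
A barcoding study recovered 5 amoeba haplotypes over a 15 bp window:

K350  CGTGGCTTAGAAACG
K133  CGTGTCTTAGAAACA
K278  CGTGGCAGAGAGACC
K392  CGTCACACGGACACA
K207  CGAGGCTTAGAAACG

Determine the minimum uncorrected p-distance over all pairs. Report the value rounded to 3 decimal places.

Pairwise Hamming distances:
  K350 vs K133: 2
  K350 vs K278: 4
  K350 vs K392: 7
  K350 vs K207: 1
  K133 vs K278: 5
  K133 vs K392: 6
  K133 vs K207: 3
  K278 vs K392: 6
  K278 vs K207: 5
  K392 vs K207: 8
The smallest is 1 mismatch, between K350 and K207; p = 1/15 = 0.067.

0.067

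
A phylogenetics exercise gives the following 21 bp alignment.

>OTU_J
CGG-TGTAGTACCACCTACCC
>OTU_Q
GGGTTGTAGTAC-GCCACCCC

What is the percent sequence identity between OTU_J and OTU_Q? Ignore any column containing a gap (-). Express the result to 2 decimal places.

Excluding the 2 gap columns leaves 19 comparable sites.
The sequences differ at positions 1 (C/G), 14 (A/G), 17 (T/A), 18 (A/C).
15 of the 19 comparable sites match, so the percent identity is 15/19 × 100 = 78.95%.

78.95%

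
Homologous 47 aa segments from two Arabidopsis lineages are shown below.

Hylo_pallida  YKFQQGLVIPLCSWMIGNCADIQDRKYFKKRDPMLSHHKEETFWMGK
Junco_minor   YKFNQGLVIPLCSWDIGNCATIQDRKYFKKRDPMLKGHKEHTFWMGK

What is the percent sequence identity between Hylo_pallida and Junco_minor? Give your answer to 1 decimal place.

The sequences differ at positions 4 (Q/N), 15 (M/D), 21 (D/T), 36 (S/K), 37 (H/G), 41 (E/H).
41 of the 47 sites match, so the percent identity is 41/47 × 100 = 87.2%.

87.2%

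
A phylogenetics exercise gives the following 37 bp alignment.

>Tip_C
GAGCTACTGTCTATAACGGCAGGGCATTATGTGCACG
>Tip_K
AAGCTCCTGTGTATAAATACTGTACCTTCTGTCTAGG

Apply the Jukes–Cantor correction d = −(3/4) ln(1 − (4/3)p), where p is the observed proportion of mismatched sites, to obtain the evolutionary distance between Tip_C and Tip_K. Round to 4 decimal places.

The sequences differ at positions 1 (G/A), 6 (A/C), 11 (C/G), 17 (C/A), 18 (G/T), 19 (G/A), 21 (A/T), 23 (G/T), 24 (G/A), 26 (A/C), 29 (A/C), 33 (G/C), 34 (C/T), 36 (C/G).
p = 14/37 = 0.378378.
d = −0.75 · ln(1 − (4/3)·0.378378) = −0.75 · ln(0.495496) = −0.75 · (-0.702196) = 0.5266.

0.5266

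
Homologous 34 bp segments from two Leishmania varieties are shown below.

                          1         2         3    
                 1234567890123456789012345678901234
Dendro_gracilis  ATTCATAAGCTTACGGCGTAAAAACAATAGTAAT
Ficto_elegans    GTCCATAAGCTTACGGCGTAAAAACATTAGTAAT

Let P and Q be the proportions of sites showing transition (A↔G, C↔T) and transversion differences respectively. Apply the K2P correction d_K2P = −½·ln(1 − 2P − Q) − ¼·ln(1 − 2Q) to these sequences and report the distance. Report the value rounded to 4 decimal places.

0.0947

The sequences differ at positions 1 (A/G, transition), 3 (T/C, transition), 27 (A/T, transversion).
Of the 3 differences, 2 transitions and 1 transversion over 34 sites: P = 2/34 = 0.058824, Q = 1/34 = 0.029412.
d = −0.5·ln(0.852940) − 0.25·ln(0.941176) = −0.5·(-0.159066) − 0.25·(-0.060625) = 0.0947.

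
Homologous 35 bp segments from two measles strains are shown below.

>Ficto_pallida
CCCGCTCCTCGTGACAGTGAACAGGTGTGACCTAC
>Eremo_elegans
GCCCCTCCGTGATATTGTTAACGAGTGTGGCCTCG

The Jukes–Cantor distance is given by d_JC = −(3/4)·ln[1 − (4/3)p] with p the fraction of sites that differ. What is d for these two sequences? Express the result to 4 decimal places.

Differing sites — 1:C/G; 4:G/C; 9:T/G; 10:C/T; 12:T/A; 13:G/T; 15:C/T; 16:A/T; 19:G/T; 23:A/G; 24:G/A; 30:A/G; 34:A/C; 35:C/G.
p = 14/35 = 0.400000.
d = −0.75 · ln(1 − (4/3)·0.400000) = −0.75 · ln(0.466667) = −0.75 · (-0.762139) = 0.5716.

0.5716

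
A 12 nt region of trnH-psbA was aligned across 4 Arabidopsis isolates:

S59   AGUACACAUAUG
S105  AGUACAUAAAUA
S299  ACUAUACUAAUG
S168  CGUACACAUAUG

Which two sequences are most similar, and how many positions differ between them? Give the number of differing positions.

1

Pairwise Hamming distances:
  S59 vs S105: 3
  S59 vs S299: 4
  S59 vs S168: 1
  S105 vs S299: 5
  S105 vs S168: 4
  S299 vs S168: 5
The smallest is 1, between S59 and S168.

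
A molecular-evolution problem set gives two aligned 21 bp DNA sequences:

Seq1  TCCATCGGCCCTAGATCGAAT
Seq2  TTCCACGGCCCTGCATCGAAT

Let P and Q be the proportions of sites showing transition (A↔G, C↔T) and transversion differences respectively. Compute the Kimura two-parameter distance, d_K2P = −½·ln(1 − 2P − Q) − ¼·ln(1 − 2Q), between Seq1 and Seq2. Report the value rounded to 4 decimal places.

Mismatches occur at site 2 (C→T, transition), site 4 (A→C, transversion), site 5 (T→A, transversion), site 13 (A→G, transition), site 14 (G→C, transversion).
Of the 5 differences, 2 transitions and 3 transversions over 21 sites: P = 2/21 = 0.095238, Q = 3/21 = 0.142857.
d = −0.5·ln(0.666667) − 0.25·ln(0.714286) = −0.5·(-0.405465) − 0.25·(-0.336472) = 0.2869.

0.2869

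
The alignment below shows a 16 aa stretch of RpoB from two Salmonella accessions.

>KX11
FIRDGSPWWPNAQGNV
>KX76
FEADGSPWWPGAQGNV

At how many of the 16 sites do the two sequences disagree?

The sequences differ at positions 2 (I/E), 3 (R/A), 11 (N/G).
That gives 3 mismatches out of 16 aligned sites, so the Hamming distance is 3.

3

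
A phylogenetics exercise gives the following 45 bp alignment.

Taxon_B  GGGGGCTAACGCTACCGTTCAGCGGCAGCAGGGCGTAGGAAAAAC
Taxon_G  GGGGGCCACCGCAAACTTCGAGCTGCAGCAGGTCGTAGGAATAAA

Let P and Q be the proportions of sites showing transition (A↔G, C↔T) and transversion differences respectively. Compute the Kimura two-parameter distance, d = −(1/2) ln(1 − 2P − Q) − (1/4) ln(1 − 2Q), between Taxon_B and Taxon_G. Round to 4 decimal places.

0.2982

Differing sites — 7:T/C (Ti); 9:A/C (Tv); 13:T/A (Tv); 15:C/A (Tv); 17:G/T (Tv); 19:T/C (Ti); 20:C/G (Tv); 24:G/T (Tv); 33:G/T (Tv); 42:A/T (Tv); 45:C/A (Tv).
Of the 11 differences, 2 transitions and 9 transversions over 45 sites: P = 2/45 = 0.044444, Q = 9/45 = 0.200000.
d = −0.5·ln(0.711112) − 0.25·ln(0.600000) = −0.5·(-0.340925) − 0.25·(-0.510826) = 0.2982.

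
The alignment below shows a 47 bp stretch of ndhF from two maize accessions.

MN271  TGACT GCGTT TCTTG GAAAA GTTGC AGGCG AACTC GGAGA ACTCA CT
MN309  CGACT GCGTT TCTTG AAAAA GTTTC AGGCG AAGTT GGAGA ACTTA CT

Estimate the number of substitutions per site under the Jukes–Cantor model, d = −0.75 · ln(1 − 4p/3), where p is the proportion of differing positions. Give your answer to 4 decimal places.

0.1399

Mismatches occur at site 1 (T↔C), site 16 (G↔A), site 24 (G↔T), site 33 (C↔G), site 35 (C↔T), site 44 (C↔T).
p = 6/47 = 0.127660.
d = −0.75 · ln(1 − (4/3)·0.127660) = −0.75 · ln(0.829787) = −0.75 · (-0.186586) = 0.1399.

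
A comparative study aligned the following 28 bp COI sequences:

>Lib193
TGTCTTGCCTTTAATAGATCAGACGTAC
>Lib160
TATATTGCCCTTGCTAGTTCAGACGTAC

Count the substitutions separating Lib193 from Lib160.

Mismatches occur at site 2 (G/A), site 4 (C/A), site 10 (T/C), site 13 (A/G), site 14 (A/C), site 18 (A/T).
That gives 6 mismatches out of 28 aligned sites, so the Hamming distance is 6.

6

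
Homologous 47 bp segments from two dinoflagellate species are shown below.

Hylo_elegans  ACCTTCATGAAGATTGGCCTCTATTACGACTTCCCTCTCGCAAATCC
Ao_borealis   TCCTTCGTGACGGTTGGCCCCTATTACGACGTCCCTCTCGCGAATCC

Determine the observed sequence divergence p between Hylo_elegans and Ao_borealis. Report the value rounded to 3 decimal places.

0.149

Mismatches occur at site 1 (A/T), site 7 (A/G), site 11 (A/C), site 13 (A/G), site 20 (T/C), site 31 (T/G), site 42 (A/G).
There are 7 differences over 47 sites, so p = 7/47 = 0.149.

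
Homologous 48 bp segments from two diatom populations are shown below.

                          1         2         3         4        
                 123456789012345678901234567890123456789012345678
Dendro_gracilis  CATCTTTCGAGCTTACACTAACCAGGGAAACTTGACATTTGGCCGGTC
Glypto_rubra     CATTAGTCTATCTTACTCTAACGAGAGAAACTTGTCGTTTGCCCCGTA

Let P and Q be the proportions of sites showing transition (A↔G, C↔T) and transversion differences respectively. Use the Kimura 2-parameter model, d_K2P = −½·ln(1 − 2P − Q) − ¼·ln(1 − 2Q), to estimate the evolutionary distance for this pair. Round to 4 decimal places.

0.3375

The sequences differ at positions 4 (C/T, transition), 5 (T/A, transversion), 6 (T/G, transversion), 9 (G/T, transversion), 11 (G/T, transversion), 17 (A/T, transversion), 23 (C/G, transversion), 26 (G/A, transition), 35 (A/T, transversion), 37 (A/G, transition), 42 (G/C, transversion), 45 (G/C, transversion), 48 (C/A, transversion).
Of the 13 differences, 3 transitions and 10 transversions over 48 sites: P = 3/48 = 0.062500, Q = 10/48 = 0.208333.
d = −0.5·ln(0.666667) − 0.25·ln(0.583334) = −0.5·(-0.405465) − 0.25·(-0.538995) = 0.3375.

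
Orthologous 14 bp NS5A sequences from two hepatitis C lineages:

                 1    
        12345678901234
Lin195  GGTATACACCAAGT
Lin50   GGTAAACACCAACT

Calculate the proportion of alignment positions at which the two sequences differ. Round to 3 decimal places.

0.143

Mismatches occur at site 5 (T→A), site 13 (G→C).
There are 2 differences over 14 sites, so p = 2/14 = 0.143.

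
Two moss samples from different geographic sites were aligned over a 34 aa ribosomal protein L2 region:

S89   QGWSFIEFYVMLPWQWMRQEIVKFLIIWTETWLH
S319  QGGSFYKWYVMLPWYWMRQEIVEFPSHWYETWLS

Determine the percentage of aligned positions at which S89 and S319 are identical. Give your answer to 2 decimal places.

The sequences differ at positions 3 (W/G), 6 (I/Y), 7 (E/K), 8 (F/W), 15 (Q/Y), 23 (K/E), 25 (L/P), 26 (I/S), 27 (I/H), 29 (T/Y), 34 (H/S).
23 of the 34 sites match, so the percent identity is 23/34 × 100 = 67.65%.

67.65%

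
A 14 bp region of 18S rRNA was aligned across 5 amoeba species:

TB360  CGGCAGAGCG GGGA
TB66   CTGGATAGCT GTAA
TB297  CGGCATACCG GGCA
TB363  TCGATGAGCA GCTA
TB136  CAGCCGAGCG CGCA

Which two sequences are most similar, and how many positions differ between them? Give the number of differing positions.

3

Pairwise Hamming distances:
  TB360 vs TB66: 6
  TB360 vs TB297: 3
  TB360 vs TB363: 7
  TB360 vs TB136: 4
  TB66 vs TB297: 6
  TB66 vs TB363: 8
  TB66 vs TB136: 8
  TB297 vs TB363: 9
  TB297 vs TB136: 5
  TB363 vs TB136: 8
The smallest is 3, between TB360 and TB297.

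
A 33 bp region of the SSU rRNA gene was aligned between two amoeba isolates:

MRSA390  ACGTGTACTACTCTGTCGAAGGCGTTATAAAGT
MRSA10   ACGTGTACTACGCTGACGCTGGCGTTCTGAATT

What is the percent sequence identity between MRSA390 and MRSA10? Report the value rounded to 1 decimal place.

Differing sites — 12:T/G; 16:T/A; 19:A/C; 20:A/T; 27:A/C; 29:A/G; 32:G/T.
26 of the 33 sites match, so the percent identity is 26/33 × 100 = 78.8%.

78.8%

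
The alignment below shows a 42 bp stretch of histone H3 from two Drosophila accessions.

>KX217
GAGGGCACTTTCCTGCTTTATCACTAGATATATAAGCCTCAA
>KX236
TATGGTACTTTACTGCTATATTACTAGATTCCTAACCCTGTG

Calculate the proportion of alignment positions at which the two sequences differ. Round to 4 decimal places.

Differing sites — 1:G/T; 3:G/T; 6:C/T; 12:C/A; 18:T/A; 22:C/T; 30:A/T; 31:T/C; 32:A/C; 36:G/C; 40:C/G; 41:A/T; 42:A/G.
There are 13 differences over 42 sites, so p = 13/42 = 0.3095.

0.3095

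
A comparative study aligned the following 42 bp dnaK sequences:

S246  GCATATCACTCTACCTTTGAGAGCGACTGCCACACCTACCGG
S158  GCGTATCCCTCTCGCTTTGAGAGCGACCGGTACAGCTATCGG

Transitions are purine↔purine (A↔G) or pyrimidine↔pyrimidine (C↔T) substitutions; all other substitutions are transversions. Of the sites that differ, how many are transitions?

4

The sequences differ at positions 3 (A/G, transition), 8 (A/C, transversion), 13 (A/C, transversion), 14 (C/G, transversion), 28 (T/C, transition), 30 (C/G, transversion), 31 (C/T, transition), 35 (C/G, transversion), 39 (C/T, transition).
Of the 9 differences, 4 transitions and 5 transversions, so the answer is 4.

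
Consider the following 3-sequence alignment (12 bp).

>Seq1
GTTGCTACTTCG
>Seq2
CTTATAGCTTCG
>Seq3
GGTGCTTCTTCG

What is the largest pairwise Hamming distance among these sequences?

6

Pairwise Hamming distances:
  Seq1 vs Seq2: 5
  Seq1 vs Seq3: 2
  Seq2 vs Seq3: 6
The largest is 6, between Seq2 and Seq3.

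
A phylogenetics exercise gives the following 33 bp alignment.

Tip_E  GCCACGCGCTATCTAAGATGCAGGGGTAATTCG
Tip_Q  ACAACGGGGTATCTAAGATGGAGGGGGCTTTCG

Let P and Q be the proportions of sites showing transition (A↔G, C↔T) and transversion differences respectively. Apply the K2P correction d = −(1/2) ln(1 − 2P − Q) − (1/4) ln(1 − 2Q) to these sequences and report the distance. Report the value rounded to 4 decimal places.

The sequences differ at positions 1 (G/A, transition), 3 (C/A, transversion), 7 (C/G, transversion), 9 (C/G, transversion), 21 (C/G, transversion), 27 (T/G, transversion), 28 (A/C, transversion), 29 (A/T, transversion).
Of the 8 differences, 1 transition and 7 transversions over 33 sites: P = 1/33 = 0.030303, Q = 7/33 = 0.212121.
d = −0.5·ln(0.727273) − 0.25·ln(0.575758) = −0.5·(-0.318453) − 0.25·(-0.552068) = 0.2972.

0.2972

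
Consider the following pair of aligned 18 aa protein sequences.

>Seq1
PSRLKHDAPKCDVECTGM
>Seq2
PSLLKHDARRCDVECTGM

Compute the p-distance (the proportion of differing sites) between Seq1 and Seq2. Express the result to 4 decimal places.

0.1667

The sequences differ at positions 3 (R/L), 9 (P/R), 10 (K/R).
There are 3 differences over 18 sites, so p = 3/18 = 0.1667.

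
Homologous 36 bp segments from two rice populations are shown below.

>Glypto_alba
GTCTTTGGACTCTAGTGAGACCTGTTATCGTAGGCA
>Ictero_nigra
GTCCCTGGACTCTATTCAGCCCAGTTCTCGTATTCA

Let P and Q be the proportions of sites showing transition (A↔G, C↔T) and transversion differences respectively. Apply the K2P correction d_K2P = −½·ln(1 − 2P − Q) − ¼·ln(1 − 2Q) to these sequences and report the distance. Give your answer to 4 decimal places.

0.3054

The sequences differ at positions 4 (T/C, transition), 5 (T/C, transition), 15 (G/T, transversion), 17 (G/C, transversion), 20 (A/C, transversion), 23 (T/A, transversion), 27 (A/C, transversion), 33 (G/T, transversion), 34 (G/T, transversion).
Of the 9 differences, 2 transitions and 7 transversions over 36 sites: P = 2/36 = 0.055556, Q = 7/36 = 0.194444.
d = −0.5·ln(0.694444) − 0.25·ln(0.611112) = −0.5·(-0.364644) − 0.25·(-0.492475) = 0.3054.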